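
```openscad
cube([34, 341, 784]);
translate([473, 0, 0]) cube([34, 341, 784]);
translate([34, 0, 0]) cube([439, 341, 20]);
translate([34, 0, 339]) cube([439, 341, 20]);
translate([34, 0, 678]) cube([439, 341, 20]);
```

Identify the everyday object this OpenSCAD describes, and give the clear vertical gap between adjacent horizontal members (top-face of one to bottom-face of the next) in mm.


A bookshelf. The clear shelf gap is 319 mm.

Two tall side panels with 3 horizontal boards between them — a bookshelf. The first two shelf undersides are at z = 0 and z = 339; with shelf thickness 20, the clear gap is 339 − 0 − 20 = 319 mm.


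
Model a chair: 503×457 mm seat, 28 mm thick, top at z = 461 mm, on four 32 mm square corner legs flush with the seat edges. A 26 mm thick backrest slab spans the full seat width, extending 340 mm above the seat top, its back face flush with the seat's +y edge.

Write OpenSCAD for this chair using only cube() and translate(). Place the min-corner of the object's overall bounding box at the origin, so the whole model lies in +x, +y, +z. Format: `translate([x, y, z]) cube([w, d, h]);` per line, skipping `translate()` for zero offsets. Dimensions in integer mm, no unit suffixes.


translate([0, 0, 433]) cube([503, 457, 28]);
cube([32, 32, 433]);
translate([471, 0, 0]) cube([32, 32, 433]);
translate([0, 425, 0]) cube([32, 32, 433]);
translate([471, 425, 0]) cube([32, 32, 433]);
translate([0, 431, 461]) cube([503, 26, 340]);


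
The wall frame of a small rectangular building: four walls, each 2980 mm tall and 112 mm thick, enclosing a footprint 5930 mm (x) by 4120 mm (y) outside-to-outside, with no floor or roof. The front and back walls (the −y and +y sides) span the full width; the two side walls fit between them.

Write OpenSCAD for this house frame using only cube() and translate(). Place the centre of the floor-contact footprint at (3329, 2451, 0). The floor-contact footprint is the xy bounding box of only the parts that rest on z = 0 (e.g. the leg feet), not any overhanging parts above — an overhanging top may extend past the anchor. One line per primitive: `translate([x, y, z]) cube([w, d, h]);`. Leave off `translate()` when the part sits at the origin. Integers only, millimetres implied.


translate([364, 391, 0]) cube([5930, 112, 2980]);
translate([364, 4399, 0]) cube([5930, 112, 2980]);
translate([364, 503, 0]) cube([112, 3896, 2980]);
translate([6182, 503, 0]) cube([112, 3896, 2980]);


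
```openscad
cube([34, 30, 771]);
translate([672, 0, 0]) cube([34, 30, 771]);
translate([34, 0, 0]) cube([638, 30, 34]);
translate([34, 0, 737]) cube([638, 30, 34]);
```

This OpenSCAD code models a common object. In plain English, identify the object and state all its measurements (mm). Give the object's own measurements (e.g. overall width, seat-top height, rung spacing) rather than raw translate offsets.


A rectangular picture frame lying in the x–z plane (depth along y). The opening is 638 mm wide (x) by 703 mm tall (z), surrounded by a border 34 mm wide on all four sides. The frame is 30 mm deep and is made of two full-height vertical stiles with two horizontal rails fitted between them.


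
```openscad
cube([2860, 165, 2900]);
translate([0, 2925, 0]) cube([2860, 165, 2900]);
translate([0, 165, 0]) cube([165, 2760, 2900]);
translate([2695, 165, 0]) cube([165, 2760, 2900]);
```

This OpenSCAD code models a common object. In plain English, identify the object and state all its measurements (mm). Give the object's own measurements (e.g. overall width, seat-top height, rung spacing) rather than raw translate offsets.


The wall frame of a small rectangular building: four walls, each 2900 mm tall and 165 mm thick, enclosing a footprint 2860 mm (x) by 3090 mm (y) outside-to-outside, with no floor or roof. The front and back walls (the −y and +y sides) span the full width; the two side walls fit between them.


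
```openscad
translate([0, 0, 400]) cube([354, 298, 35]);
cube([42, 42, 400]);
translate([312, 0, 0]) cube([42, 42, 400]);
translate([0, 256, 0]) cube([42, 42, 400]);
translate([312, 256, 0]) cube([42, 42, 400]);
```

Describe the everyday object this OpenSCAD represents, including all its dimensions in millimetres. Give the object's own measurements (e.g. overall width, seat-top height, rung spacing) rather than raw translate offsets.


A four-legged stool. The seat is a 354×298×35 mm slab whose top surface is at z = 435 mm; four square legs, each 42×42 mm in cross-section, run from the floor (z = 0) to the underside of the seat, each flush with a corner of the seat.


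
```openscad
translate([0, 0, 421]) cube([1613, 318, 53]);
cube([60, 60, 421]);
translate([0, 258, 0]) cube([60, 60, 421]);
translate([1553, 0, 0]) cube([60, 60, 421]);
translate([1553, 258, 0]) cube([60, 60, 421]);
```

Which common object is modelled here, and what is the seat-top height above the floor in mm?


A bench. The seat-top height is 474 mm.

A long slab on four corner posts — a bench. The slab sits at z = 421 with thickness 53, so the top is 421 + 53 = 474 mm.


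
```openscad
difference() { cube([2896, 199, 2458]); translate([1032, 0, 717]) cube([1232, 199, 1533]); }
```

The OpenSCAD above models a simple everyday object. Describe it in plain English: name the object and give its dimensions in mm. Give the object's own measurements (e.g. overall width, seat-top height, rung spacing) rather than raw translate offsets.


A wall 2896 mm long (x), 199 mm thick (y), 2458 mm tall, with a rectangular window opening cut through it. The opening is 1232 mm wide and 1533 mm tall; its sill is at z = 717 mm and its near (−x) edge is 1032 mm from the wall's −x end. The opening passes through the full wall thickness.


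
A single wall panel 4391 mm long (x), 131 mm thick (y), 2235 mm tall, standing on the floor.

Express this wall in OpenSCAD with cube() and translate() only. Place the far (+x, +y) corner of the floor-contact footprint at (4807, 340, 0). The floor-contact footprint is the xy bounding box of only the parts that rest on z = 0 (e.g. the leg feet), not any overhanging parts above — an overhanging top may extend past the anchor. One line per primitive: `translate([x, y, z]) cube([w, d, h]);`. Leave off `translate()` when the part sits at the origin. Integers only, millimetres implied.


translate([416, 209, 0]) cube([4391, 131, 2235]);


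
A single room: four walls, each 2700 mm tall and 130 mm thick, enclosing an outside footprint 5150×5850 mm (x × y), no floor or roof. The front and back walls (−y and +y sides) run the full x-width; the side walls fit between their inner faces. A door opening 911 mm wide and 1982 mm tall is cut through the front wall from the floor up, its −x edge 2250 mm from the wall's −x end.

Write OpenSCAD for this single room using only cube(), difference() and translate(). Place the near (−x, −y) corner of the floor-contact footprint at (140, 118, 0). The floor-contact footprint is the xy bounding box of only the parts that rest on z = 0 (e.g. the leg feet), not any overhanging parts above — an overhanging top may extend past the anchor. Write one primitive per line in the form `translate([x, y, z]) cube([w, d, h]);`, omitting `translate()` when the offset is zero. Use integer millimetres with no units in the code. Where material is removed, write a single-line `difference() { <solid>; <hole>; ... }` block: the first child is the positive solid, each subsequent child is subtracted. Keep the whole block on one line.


difference() { translate([140, 118, 0]) cube([5150, 130, 2700]); translate([2390, 118, 0]) cube([911, 130, 1982]); }
translate([140, 5838, 0]) cube([5150, 130, 2700]);
translate([140, 248, 0]) cube([130, 5590, 2700]);
translate([5160, 248, 0]) cube([130, 5590, 2700]);


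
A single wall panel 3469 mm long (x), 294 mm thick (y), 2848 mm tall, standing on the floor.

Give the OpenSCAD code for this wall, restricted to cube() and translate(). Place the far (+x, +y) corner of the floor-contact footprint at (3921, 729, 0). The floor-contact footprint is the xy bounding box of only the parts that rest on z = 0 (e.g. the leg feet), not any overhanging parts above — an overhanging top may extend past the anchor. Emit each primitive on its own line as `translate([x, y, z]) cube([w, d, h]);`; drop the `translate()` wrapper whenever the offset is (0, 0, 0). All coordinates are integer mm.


translate([452, 435, 0]) cube([3469, 294, 2848]);


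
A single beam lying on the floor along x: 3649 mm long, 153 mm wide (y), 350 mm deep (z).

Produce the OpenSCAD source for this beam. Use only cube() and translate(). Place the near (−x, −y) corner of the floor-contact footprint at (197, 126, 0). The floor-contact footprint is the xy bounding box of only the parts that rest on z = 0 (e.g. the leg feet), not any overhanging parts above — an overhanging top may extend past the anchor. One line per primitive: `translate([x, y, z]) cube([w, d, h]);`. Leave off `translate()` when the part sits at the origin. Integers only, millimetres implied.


translate([197, 126, 0]) cube([3649, 153, 350]);


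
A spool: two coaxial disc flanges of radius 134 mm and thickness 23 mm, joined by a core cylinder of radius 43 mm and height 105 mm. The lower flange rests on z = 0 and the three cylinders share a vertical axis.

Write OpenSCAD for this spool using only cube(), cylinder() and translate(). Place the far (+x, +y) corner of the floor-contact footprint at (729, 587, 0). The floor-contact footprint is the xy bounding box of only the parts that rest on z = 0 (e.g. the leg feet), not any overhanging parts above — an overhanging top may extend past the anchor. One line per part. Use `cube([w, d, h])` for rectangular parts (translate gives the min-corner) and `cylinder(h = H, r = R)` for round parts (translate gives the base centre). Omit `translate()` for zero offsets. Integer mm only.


translate([595, 453, 0]) cylinder(h = 23, r = 134);
translate([595, 453, 23]) cylinder(h = 105, r = 43);
translate([595, 453, 128]) cylinder(h = 23, r = 134);


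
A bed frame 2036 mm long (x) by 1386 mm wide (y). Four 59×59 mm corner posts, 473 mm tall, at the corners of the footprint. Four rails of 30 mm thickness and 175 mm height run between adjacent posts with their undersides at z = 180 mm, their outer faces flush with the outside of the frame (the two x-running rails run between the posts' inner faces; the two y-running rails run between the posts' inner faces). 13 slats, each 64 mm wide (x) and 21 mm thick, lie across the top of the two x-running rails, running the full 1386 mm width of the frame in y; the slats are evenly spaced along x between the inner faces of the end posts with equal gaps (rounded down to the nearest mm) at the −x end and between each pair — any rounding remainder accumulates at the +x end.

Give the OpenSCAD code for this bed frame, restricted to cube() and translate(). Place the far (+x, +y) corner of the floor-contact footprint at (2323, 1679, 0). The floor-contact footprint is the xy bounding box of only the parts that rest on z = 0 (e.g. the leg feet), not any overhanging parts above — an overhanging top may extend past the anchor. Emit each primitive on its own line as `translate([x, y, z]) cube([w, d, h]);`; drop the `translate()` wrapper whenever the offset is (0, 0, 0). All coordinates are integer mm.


// slat z = rail_z + rail_h = 180 + 175 = 355
// slat gap = ⌊(1918 − 13·64) / 14⌋ = 77
translate([287, 293, 0]) cube([59, 59, 473]);
translate([287, 1620, 0]) cube([59, 59, 473]);
translate([2264, 293, 0]) cube([59, 59, 473]);
translate([2264, 1620, 0]) cube([59, 59, 473]);
translate([346, 293, 180]) cube([1918, 30, 175]);
translate([346, 1649, 180]) cube([1918, 30, 175]);
translate([287, 352, 180]) cube([30, 1268, 175]);
translate([2293, 352, 180]) cube([30, 1268, 175]);
translate([423, 293, 355]) cube([64, 1386, 21]);
translate([564, 293, 355]) cube([64, 1386, 21]);
translate([705, 293, 355]) cube([64, 1386, 21]);
translate([846, 293, 355]) cube([64, 1386, 21]);
translate([987, 293, 355]) cube([64, 1386, 21]);
translate([1128, 293, 355]) cube([64, 1386, 21]);
translate([1269, 293, 355]) cube([64, 1386, 21]);
translate([1410, 293, 355]) cube([64, 1386, 21]);
translate([1551, 293, 355]) cube([64, 1386, 21]);
translate([1692, 293, 355]) cube([64, 1386, 21]);
translate([1833, 293, 355]) cube([64, 1386, 21]);
translate([1974, 293, 355]) cube([64, 1386, 21]);
translate([2115, 293, 355]) cube([64, 1386, 21]);


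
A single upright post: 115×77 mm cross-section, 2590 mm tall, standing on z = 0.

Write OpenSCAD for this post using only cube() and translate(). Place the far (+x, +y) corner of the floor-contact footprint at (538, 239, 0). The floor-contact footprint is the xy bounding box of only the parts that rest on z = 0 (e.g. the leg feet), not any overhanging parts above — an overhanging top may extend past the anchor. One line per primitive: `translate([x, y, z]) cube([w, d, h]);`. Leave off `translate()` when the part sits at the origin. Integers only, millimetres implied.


translate([423, 162, 0]) cube([115, 77, 2590]);


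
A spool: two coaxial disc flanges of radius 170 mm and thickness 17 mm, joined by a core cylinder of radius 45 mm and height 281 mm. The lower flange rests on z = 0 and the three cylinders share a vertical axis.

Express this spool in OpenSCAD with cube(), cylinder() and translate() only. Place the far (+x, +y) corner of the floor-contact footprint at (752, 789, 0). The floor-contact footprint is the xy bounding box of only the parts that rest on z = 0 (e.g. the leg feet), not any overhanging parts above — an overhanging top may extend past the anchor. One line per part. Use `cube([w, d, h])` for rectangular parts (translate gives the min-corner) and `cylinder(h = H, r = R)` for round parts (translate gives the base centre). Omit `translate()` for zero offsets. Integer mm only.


translate([582, 619, 0]) cylinder(h = 17, r = 170);
translate([582, 619, 17]) cylinder(h = 281, r = 45);
translate([582, 619, 298]) cylinder(h = 17, r = 170);


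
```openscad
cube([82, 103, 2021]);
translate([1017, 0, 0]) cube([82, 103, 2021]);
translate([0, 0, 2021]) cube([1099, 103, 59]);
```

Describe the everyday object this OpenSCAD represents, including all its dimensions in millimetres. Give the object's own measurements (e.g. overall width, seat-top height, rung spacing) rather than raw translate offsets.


A door frame. The clear opening is 935 mm wide and 2021 mm high. Two 82 mm wide jambs, 103 mm deep, stand either side of the opening from the floor to the top of the opening. A 59 mm thick head sits across the top of both jambs, spanning the full outside width of the frame.


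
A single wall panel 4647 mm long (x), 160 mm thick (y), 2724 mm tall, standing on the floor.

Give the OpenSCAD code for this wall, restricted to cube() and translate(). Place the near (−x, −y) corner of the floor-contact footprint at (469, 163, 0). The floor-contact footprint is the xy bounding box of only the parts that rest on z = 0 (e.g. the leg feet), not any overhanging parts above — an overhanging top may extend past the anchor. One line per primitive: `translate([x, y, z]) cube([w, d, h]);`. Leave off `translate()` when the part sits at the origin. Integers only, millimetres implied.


translate([469, 163, 0]) cube([4647, 160, 2724]);


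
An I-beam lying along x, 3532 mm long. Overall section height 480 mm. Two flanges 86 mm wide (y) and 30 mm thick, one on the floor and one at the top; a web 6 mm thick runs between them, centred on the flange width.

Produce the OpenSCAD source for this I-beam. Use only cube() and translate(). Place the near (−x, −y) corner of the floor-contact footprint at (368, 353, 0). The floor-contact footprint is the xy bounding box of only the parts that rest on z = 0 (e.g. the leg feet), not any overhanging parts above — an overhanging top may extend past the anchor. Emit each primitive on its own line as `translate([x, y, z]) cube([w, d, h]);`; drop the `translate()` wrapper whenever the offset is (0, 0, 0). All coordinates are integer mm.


translate([368, 353, 0]) cube([3532, 86, 30]);
translate([368, 393, 30]) cube([3532, 6, 420]);
translate([368, 353, 450]) cube([3532, 86, 30]);


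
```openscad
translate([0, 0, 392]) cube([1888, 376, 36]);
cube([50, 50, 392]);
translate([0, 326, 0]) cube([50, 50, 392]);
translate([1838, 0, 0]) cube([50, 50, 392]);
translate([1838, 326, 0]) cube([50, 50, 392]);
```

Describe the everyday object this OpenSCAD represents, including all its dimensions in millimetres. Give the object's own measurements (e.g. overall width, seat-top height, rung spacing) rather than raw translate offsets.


A long wooden bench with a 1888 mm (x) × 376 mm (y) seat, 36 mm thick, its top surface 428 mm above the floor. Four 50 mm square legs at the seat corners, flush with the edges, run from z = 0 to the seat underside.


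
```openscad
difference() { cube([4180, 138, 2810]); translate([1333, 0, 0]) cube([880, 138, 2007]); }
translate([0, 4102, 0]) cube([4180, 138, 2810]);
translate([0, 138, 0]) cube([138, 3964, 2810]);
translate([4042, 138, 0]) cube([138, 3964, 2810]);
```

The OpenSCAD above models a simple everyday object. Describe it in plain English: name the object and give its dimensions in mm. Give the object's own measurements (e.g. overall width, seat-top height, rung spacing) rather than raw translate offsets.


A single room: four walls, each 2810 mm tall and 138 mm thick, enclosing an outside footprint 4180×4240 mm (x × y), no floor or roof. The front and back walls (−y and +y sides) run the full x-width; the side walls fit between their inner faces. A door opening 880 mm wide and 2007 mm tall is cut through the front wall from the floor up, its −x edge 1333 mm from the wall's −x end.


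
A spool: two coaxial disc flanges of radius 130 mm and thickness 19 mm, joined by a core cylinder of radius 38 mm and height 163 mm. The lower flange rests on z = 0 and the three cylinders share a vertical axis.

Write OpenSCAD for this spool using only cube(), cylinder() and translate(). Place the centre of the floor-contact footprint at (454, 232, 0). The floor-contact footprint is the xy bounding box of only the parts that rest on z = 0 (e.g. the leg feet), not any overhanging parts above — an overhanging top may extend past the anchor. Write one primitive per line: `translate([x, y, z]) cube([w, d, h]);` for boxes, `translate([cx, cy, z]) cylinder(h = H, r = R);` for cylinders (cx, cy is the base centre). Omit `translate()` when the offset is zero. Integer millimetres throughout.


translate([454, 232, 0]) cylinder(h = 19, r = 130);
translate([454, 232, 19]) cylinder(h = 163, r = 38);
translate([454, 232, 182]) cylinder(h = 19, r = 130);


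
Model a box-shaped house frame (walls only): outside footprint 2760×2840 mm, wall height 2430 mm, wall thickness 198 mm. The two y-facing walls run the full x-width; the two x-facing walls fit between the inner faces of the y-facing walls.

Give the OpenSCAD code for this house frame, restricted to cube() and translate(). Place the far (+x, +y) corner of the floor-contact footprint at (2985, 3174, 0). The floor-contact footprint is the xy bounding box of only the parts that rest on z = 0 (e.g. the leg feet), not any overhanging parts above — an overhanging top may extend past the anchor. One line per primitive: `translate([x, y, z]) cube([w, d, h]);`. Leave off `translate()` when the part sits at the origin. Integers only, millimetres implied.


translate([225, 334, 0]) cube([2760, 198, 2430]);
translate([225, 2976, 0]) cube([2760, 198, 2430]);
translate([225, 532, 0]) cube([198, 2444, 2430]);
translate([2787, 532, 0]) cube([198, 2444, 2430]);


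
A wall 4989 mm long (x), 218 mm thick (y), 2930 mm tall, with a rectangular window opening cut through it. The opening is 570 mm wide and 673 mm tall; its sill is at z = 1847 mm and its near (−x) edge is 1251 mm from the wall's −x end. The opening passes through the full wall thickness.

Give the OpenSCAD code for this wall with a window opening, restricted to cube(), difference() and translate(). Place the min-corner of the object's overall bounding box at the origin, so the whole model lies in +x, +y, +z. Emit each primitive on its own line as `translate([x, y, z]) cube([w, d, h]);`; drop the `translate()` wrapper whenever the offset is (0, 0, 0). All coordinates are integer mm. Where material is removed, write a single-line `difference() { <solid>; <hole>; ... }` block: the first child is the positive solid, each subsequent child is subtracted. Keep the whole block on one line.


difference() { cube([4989, 218, 2930]); translate([1251, 0, 1847]) cube([570, 218, 673]); }


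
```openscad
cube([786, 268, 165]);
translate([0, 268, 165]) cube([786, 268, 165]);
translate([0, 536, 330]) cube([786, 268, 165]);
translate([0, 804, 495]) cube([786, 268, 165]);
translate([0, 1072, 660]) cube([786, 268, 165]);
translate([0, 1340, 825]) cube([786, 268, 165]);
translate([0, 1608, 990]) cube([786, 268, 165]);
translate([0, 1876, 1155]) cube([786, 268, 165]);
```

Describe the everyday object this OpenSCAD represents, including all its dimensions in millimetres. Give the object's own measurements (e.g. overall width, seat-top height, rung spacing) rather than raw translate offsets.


A straight staircase of 8 solid steps. Each step is 786 mm wide (x), 268 mm deep (y, the going) and 165 mm tall (the rise). The first step rests on the floor; each subsequent step sits one going further in +y and one rise higher in +z, directly behind and above the previous step with no overlap.


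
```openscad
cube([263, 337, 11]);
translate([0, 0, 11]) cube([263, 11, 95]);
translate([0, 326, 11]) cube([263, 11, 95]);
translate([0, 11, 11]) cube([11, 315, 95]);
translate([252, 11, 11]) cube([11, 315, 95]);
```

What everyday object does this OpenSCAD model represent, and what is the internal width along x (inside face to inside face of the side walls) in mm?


An open box. The internal width is 241 mm.

A 263×337 base slab with four walls standing on it — an open box. The base is 263 mm wide and the walls are 11 mm thick, so the internal width is 263 − 2 × 11 = 241 mm.


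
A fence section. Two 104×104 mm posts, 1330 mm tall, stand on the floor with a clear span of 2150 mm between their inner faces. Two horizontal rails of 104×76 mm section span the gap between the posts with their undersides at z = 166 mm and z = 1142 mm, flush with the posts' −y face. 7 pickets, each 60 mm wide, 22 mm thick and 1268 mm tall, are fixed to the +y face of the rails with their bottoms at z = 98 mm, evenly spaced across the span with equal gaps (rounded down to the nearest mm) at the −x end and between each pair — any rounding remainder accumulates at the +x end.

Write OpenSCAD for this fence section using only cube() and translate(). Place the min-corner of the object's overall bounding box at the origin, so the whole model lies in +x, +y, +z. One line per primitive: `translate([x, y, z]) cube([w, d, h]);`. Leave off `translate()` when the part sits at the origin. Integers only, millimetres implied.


cube([104, 104, 1330]);
translate([2254, 0, 0]) cube([104, 104, 1330]);
translate([104, 0, 166]) cube([2150, 104, 76]);
translate([104, 0, 1142]) cube([2150, 104, 76]);
translate([320, 104, 98]) cube([60, 22, 1268]);
translate([596, 104, 98]) cube([60, 22, 1268]);
translate([872, 104, 98]) cube([60, 22, 1268]);
translate([1148, 104, 98]) cube([60, 22, 1268]);
translate([1424, 104, 98]) cube([60, 22, 1268]);
translate([1700, 104, 98]) cube([60, 22, 1268]);
translate([1976, 104, 98]) cube([60, 22, 1268]);


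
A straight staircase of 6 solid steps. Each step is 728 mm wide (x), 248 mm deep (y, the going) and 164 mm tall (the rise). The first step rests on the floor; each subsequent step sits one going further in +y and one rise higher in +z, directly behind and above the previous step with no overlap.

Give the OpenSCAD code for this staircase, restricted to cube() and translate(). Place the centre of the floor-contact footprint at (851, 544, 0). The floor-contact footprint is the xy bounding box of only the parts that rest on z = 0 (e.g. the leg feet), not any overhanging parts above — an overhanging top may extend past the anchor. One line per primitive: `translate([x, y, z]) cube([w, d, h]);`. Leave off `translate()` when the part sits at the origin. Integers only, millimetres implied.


translate([487, 420, 0]) cube([728, 248, 164]);
translate([487, 668, 164]) cube([728, 248, 164]);
translate([487, 916, 328]) cube([728, 248, 164]);
translate([487, 1164, 492]) cube([728, 248, 164]);
translate([487, 1412, 656]) cube([728, 248, 164]);
translate([487, 1660, 820]) cube([728, 248, 164]);


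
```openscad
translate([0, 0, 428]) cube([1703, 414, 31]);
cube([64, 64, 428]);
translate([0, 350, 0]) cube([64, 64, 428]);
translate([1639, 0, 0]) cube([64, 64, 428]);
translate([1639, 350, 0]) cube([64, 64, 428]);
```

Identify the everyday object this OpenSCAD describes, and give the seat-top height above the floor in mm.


A bench. The seat-top height is 459 mm.

A long slab on four corner posts — a bench. The slab sits at z = 428 with thickness 31, so the top is 428 + 31 = 459 mm.


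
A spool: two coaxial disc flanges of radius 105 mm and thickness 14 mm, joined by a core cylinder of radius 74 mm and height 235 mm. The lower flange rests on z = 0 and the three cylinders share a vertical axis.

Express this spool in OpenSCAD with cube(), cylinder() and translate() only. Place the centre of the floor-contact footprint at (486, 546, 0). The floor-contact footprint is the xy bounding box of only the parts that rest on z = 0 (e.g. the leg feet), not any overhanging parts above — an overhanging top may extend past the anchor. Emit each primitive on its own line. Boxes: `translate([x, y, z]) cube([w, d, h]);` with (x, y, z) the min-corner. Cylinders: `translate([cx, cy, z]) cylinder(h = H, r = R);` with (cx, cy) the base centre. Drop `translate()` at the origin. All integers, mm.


translate([486, 546, 0]) cylinder(h = 14, r = 105);
translate([486, 546, 14]) cylinder(h = 235, r = 74);
translate([486, 546, 249]) cylinder(h = 14, r = 105);


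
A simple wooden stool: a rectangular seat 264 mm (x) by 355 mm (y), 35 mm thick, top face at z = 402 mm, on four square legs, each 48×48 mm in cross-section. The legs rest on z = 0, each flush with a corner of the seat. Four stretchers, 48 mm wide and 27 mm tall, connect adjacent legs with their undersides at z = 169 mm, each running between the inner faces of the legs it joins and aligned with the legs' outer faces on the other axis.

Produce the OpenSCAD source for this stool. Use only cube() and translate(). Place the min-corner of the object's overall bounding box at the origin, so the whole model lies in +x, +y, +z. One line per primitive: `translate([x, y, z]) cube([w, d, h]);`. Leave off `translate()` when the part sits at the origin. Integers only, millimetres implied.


// leg_h = 402 - 35 = 367
// stretcher span = 264 - 2*48 = 168
translate([0, 0, 367]) cube([264, 355, 35]);
cube([48, 48, 367]);
translate([216, 0, 0]) cube([48, 48, 367]);
translate([0, 307, 0]) cube([48, 48, 367]);
translate([216, 307, 0]) cube([48, 48, 367]);
translate([48, 0, 169]) cube([168, 48, 27]);
translate([48, 307, 169]) cube([168, 48, 27]);
translate([0, 48, 169]) cube([48, 259, 27]);
translate([216, 48, 169]) cube([48, 259, 27]);


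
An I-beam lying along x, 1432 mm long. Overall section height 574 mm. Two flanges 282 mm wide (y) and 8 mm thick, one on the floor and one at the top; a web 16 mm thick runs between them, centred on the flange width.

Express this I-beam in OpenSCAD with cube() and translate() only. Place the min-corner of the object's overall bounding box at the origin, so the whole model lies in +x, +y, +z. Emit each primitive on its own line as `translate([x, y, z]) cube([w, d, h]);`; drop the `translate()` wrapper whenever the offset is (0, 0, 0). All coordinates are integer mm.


cube([1432, 282, 8]);
translate([0, 133, 8]) cube([1432, 16, 558]);
translate([0, 0, 566]) cube([1432, 282, 8]);


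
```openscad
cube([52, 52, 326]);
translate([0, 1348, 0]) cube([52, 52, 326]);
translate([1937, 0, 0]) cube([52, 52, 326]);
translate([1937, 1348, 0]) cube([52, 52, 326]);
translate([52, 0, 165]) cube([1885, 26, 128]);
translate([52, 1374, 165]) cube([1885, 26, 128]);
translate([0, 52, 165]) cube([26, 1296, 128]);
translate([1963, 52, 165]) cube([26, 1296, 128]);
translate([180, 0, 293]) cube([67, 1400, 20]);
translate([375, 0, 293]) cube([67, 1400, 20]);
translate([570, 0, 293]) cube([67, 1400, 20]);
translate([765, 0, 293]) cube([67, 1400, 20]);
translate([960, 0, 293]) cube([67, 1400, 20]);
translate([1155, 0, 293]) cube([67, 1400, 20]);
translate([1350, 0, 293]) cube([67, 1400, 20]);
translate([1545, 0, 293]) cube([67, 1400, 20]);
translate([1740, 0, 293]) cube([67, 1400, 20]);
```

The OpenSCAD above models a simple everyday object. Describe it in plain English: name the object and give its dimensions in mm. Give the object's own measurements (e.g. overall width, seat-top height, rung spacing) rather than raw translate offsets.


A bed frame 1989 mm long (x) by 1400 mm wide (y). Four 52×52 mm corner posts, 326 mm tall, at the corners of the footprint. Four rails of 26 mm thickness and 128 mm height run between adjacent posts with their undersides at z = 165 mm, their outer faces flush with the outside of the frame (the two x-running rails run between the posts' inner faces; the two y-running rails run between the posts' inner faces). 9 slats, each 67 mm wide (x) and 20 mm thick, lie across the top of the two x-running rails, running the full 1400 mm width of the frame in y; along x they sit between the end posts with a 128 mm gap after the −x posts and between neighbouring slats, leaving 130 mm before the +x posts.


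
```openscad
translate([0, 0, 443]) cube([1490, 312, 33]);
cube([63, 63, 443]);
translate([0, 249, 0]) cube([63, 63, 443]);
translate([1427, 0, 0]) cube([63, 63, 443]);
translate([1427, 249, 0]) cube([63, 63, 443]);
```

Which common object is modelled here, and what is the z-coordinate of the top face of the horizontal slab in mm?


A bench. The seat-top height is 476 mm.

A long slab on four corner posts — a bench. The slab sits at z = 443 with thickness 33, so the top is 443 + 33 = 476 mm.


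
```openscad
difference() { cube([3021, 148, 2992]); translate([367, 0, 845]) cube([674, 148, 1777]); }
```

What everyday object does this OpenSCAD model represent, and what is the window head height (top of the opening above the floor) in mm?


A wall with a window opening. The window head height is 2622 mm.

A wall with a rectangular opening subtracted — a window. Sill at z = 845, opening 1777 mm tall, so the head is at 845 + 1777 = 2622 mm.


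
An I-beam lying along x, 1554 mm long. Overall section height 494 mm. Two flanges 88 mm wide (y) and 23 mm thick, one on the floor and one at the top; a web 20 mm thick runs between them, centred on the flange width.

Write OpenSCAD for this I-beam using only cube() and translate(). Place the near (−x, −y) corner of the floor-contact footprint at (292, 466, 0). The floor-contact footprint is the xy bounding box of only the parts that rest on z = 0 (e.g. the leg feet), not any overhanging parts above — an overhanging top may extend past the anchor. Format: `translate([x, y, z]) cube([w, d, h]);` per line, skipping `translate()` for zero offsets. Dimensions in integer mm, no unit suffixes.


translate([292, 466, 0]) cube([1554, 88, 23]);
translate([292, 500, 23]) cube([1554, 20, 448]);
translate([292, 466, 471]) cube([1554, 88, 23]);


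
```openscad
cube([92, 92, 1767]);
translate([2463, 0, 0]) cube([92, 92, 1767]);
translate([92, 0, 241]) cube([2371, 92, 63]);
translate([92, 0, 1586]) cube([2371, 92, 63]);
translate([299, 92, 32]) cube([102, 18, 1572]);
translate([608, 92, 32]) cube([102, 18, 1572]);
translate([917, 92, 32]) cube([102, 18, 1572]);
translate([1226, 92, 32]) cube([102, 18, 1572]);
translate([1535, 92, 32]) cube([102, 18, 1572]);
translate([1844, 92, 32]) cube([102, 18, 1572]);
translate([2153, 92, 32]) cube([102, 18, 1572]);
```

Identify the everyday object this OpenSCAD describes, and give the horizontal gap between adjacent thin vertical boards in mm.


A fence section. The picket gap is 207 mm.

Two posts, two rails, 7 pickets — a fence section. Span 2371 mm holds 7 pickets of 102 mm with 8 equal gaps: ⌊(2371 − 7·102) / 8⌋ = 207 mm.


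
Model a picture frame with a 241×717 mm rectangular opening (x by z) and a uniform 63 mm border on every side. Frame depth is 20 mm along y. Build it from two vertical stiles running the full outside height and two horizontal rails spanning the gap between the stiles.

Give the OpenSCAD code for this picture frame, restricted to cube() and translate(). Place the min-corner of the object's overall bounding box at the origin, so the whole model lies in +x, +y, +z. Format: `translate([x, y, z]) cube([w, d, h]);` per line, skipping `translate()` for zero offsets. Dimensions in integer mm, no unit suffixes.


cube([63, 20, 843]);
translate([304, 0, 0]) cube([63, 20, 843]);
translate([63, 0, 0]) cube([241, 20, 63]);
translate([63, 0, 780]) cube([241, 20, 63]);


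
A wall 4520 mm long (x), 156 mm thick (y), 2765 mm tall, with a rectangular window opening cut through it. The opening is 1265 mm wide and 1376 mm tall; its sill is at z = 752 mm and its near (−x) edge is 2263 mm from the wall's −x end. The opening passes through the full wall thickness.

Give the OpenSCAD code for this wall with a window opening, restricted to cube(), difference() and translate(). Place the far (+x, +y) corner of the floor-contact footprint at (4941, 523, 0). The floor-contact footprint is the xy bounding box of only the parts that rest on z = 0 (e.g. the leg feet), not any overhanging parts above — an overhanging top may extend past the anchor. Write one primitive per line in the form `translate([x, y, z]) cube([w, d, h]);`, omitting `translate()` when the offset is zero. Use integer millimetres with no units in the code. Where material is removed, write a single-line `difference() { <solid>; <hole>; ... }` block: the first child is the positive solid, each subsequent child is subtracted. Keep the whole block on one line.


difference() { translate([421, 367, 0]) cube([4520, 156, 2765]); translate([2684, 367, 752]) cube([1265, 156, 1376]); }


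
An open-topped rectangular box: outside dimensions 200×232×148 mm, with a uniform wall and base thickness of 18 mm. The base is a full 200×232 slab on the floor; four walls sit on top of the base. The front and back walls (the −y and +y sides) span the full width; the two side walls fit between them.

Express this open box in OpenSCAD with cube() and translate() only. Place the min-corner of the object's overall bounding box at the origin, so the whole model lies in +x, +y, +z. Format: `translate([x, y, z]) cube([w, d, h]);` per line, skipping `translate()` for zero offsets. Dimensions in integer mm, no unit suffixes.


cube([200, 232, 18]);
translate([0, 0, 18]) cube([200, 18, 130]);
translate([0, 214, 18]) cube([200, 18, 130]);
translate([0, 18, 18]) cube([18, 196, 130]);
translate([182, 18, 18]) cube([18, 196, 130]);


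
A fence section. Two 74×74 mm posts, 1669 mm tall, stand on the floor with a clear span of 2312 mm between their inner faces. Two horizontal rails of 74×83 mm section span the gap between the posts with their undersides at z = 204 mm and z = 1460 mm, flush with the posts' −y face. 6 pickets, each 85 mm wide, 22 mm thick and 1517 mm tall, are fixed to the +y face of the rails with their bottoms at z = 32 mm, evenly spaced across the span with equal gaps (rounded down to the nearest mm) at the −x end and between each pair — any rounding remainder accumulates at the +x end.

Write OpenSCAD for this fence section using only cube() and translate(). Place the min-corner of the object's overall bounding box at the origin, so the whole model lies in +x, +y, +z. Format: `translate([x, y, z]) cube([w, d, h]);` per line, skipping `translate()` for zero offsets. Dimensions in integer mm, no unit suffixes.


cube([74, 74, 1669]);
translate([2386, 0, 0]) cube([74, 74, 1669]);
translate([74, 0, 204]) cube([2312, 74, 83]);
translate([74, 0, 1460]) cube([2312, 74, 83]);
translate([331, 74, 32]) cube([85, 22, 1517]);
translate([673, 74, 32]) cube([85, 22, 1517]);
translate([1015, 74, 32]) cube([85, 22, 1517]);
translate([1357, 74, 32]) cube([85, 22, 1517]);
translate([1699, 74, 32]) cube([85, 22, 1517]);
translate([2041, 74, 32]) cube([85, 22, 1517]);


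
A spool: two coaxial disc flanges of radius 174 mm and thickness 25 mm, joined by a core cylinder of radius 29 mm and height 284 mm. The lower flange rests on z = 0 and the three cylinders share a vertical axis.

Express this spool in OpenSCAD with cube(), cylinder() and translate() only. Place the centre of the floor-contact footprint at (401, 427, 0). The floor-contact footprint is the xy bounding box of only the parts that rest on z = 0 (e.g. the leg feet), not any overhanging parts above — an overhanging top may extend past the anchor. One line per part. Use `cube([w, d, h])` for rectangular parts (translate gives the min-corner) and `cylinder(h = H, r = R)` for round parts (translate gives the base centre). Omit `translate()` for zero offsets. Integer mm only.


translate([401, 427, 0]) cylinder(h = 25, r = 174);
translate([401, 427, 25]) cylinder(h = 284, r = 29);
translate([401, 427, 309]) cylinder(h = 25, r = 174);


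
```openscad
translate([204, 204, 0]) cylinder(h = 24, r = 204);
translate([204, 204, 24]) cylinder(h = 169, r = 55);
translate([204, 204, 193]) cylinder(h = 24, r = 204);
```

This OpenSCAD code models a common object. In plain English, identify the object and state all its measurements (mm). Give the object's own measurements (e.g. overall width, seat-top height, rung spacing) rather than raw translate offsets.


A spool: two coaxial disc flanges of radius 204 mm and thickness 24 mm, joined by a core cylinder of radius 55 mm and height 169 mm. The lower flange rests on z = 0 and the three cylinders share a vertical axis.


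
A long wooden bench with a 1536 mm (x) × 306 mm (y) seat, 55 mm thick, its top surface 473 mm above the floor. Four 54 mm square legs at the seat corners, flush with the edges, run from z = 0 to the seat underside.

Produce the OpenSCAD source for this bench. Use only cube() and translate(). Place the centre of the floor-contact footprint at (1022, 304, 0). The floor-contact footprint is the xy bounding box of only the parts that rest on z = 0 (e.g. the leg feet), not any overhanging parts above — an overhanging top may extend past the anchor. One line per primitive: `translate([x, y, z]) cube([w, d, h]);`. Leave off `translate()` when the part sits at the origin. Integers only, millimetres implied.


translate([254, 151, 418]) cube([1536, 306, 55]);
translate([254, 151, 0]) cube([54, 54, 418]);
translate([254, 403, 0]) cube([54, 54, 418]);
translate([1736, 151, 0]) cube([54, 54, 418]);
translate([1736, 403, 0]) cube([54, 54, 418]);


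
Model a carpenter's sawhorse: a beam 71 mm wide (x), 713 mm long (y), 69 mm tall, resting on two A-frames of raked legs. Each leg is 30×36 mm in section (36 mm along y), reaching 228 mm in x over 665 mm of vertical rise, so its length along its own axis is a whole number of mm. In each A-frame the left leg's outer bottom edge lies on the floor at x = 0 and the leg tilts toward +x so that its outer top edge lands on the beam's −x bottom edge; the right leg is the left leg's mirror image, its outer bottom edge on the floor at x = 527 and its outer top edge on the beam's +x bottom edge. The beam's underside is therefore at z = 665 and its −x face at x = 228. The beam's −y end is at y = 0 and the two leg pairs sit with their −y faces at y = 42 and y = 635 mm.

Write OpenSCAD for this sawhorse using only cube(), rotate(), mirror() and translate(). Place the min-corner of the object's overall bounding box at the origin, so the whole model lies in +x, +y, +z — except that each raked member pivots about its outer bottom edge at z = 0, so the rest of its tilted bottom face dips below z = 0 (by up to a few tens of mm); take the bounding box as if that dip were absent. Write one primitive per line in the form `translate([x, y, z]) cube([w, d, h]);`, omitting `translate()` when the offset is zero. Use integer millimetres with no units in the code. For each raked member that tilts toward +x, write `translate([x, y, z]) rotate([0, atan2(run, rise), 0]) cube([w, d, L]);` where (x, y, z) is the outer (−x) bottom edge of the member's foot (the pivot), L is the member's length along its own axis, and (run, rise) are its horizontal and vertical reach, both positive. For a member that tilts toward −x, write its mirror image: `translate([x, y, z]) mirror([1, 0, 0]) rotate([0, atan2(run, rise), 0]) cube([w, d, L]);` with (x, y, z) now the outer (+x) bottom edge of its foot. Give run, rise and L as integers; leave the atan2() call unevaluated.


translate([228, 0, 665]) cube([71, 713, 69]);
translate([0, 42, 0]) rotate([0, atan2(228, 665), 0]) cube([30, 36, 703]);
translate([527, 42, 0]) mirror([1, 0, 0]) rotate([0, atan2(228, 665), 0]) cube([30, 36, 703]);
translate([0, 635, 0]) rotate([0, atan2(228, 665), 0]) cube([30, 36, 703]);
translate([527, 635, 0]) mirror([1, 0, 0]) rotate([0, atan2(228, 665), 0]) cube([30, 36, 703]);
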